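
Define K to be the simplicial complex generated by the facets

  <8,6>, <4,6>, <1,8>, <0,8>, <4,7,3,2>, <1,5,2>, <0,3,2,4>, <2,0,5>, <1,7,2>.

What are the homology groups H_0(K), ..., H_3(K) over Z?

Order the vertices as 0 < 1 < 2 < 3 < 4 < 5 < 6 < 7 < 8. Listing each simplex with vertices in this order, K has dimension 3 with simplices:

  0-simplices (9): [0], [1], [2], [3], [4], [5], [6], [7], [8]
  1-simplices (18): [0,2], [0,3], [0,4], [0,5], [0,8], [1,2], [1,5], [1,7], [1,8], [2,3], [2,4], [2,5], [2,7], [3,4], [3,7], [4,6], [4,7], [6,8]
  2-simplices (10): [0,2,3], [0,2,4], [0,2,5], [0,3,4], [1,2,5], [1,2,7], [2,3,4], [2,3,7], [2,4,7], [3,4,7]
  3-simplices (2): [0,2,3,4], [2,3,4,7]

so the chain groups are C_0 ≅ Z^9, C_1 ≅ Z^18, C_2 ≅ Z^10, C_3 ≅ Z^2.

Boundary ∂_1: C_1 → C_0 maps an edge to its endpoints' difference, ∂[p,q] = q − p.
The resulting 9×18 matrix has rank 8, and its Smith normal form has invariant factors (1,1,1,1,1,1,1,1).

∂_2: C_2 → C_1 sends each 2-simplex [p,q,r] to [q,r] − [p,r] + [p,q]. For instance
  ∂[0,2,5] = [2,5] − [0,5] + [0,2],
  ∂[0,2,3] = [2,3] − [0,3] + [0,2].
This gives a 18×10 integer matrix of rank 8; reducing to Smith normal form yields diagonal entries (1,1,1,1,1,1,1,1).

The boundary map ∂_3: C_3 → C_2 sends each 3-simplex σ to the alternating sum Σ_i (−1)^i (σ with its i-th vertex removed). For instance
  ∂[2,3,4,7] = [3,4,7] − [2,4,7] + [2,3,7] − [2,3,4],
  ∂[0,2,3,4] = [2,3,4] − [0,3,4] + [0,2,4] − [0,2,3].
As a 10×2 matrix over Z this has rank 2, with invariant factors (1,1).

From H_k ≅ ker(∂_k) / im(∂_{k+1}) we obtain:

  H_0: rank C_0 − rank ∂_1 = 9 − 8 = 1, and the invariant factors of ∂_1 are all 1, so H_0 = Z.
  H_1: rank ker ∂_1 − rank ∂_2 = (18 − 8) − 8 = 2, and the invariant factors of ∂_2 are all 1, so H_1 = Z^2.
  H_2: rank ker ∂_2 − rank ∂_3 = (10 − 8) − 2 = 0, and the invariant factors of ∂_3 are all 1, so H_2 = 0.
  H_3: rank ker ∂_3 − rank ∂_4 = (2 − 2) − 0 = 0, and there is no ∂_4, so H_3 = 0.

H_0 ≅ Z,  H_1 ≅ Z^2,  H_2 = 0,  H_3 = 0.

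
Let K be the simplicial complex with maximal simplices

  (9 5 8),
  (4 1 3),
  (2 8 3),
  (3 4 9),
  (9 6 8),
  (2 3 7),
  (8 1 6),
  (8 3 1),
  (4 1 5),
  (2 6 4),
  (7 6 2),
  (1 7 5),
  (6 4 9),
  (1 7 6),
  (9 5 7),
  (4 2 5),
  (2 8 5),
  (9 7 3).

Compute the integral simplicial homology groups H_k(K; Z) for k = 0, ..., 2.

H_0 ≅ Z,  H_1 ≅ Z^2,  H_2 ≅ Z.

Order the vertices as 1 < 2 < 3 < 4 < 5 < 6 < 7 < 8 < 9. Listing each simplex with vertices in this order, K has dimension 2 with simplices:

  0-simplices (9): [1], [2], [3], [4], [5], [6], [7], [8], [9]
  1-simplices (27): (27 of them)
  2-simplices (18): [1,3,4], [1,3,8], [1,4,5], [1,5,7], [1,6,7], [1,6,8], [2,3,7], [2,3,8], [2,4,5], [2,4,6], [2,5,8], [2,6,7], [3,4,9], [3,7,9], [4,6,9], [5,7,9], [5,8,9], [6,8,9]

giving chain groups C_0 ≅ Z^9, C_1 ≅ Z^27, C_2 ≅ Z^18.

∂_1: C_1 → C_0 is given by ∂[p,q] = [q] − [p].
This gives a 9×27 integer matrix of rank 8; reducing to Smith normal form yields diagonal entries (1,1,1,1,1,1,1,1).

Boundary ∂_2: C_2 → C_1 acts by ∂[p,q,r] = [q,r] − [p,r] + [p,q]. For instance
  ∂[2,6,7] = [6,7] − [2,7] + [2,6],
  ∂[5,7,9] = [7,9] − [5,9] + [5,7].
The 27×18 boundary matrix has rank 17 and Smith normal form diag(1,1,1,1,1,1,1,1,1,1,1,1,1,1,1,1,1).

Reading off H_k = ker ∂_k / im ∂_{k+1}:

  H_0: rank C_0 − rank ∂_1 = 9 − 8 = 1, and the invariant factors of ∂_1 are all 1, so H_0 = Z.
  H_1: rank ker ∂_1 − rank ∂_2 = (27 − 8) − 17 = 2, and the invariant factors of ∂_2 are all 1, so H_1 = Z^2.
  H_2: rank ker ∂_2 − rank ∂_3 = (18 − 17) − 0 = 1, and there is no ∂_3, so H_2 = Z.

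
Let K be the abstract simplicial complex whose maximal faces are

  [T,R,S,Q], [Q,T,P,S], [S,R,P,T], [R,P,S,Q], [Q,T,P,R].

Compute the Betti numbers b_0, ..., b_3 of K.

b_0 = 1, b_1 = 0, b_2 = 0, b_3 = 1.

Order the vertices as P < Q < R < S < T. Listing each simplex with vertices in this order, K has dimension 3 with simplices:

  0-simplices (5): P, Q, R, S, T
  1-simplices (10): PQ, PR, PS, PT, QR, QS, QT, RS, RT, ST
  2-simplices (10): PQR, PQS, PQT, PRS, PRT, PST, QRS, QRT, QST, RST
  3-simplices (5): PQRS, PQRT, PQST, PRST, QRST

so the chain groups are C_0 ≅ Z^5, C_1 ≅ Z^10, C_2 ≅ Z^10, C_3 ≅ Z^5.

Boundary ∂_1: C_1 → C_0 maps an edge to its endpoints' difference, ∂[p,q] = q − p. For instance
  ∂QT = T − Q.
The resulting 5×10 matrix has rank 4, and its Smith normal form has invariant factors (1,1,1,1).

∂_2: C_2 → C_1 sends each 2-simplex [p,q,r] to [q,r] − [p,r] + [p,q]. For instance
  ∂PQT = QT − PT + PQ,
  ∂QRS = RS − QS + QR.
The 10×10 boundary matrix has rank 6 and Smith normal form diag(1,1,1,1,1,1).

Boundary ∂_3: C_3 → C_2 sends each 3-simplex σ to the alternating sum Σ_i (−1)^i (σ with its i-th vertex removed). For instance
  ∂PQST = QST − PST + PQT − PQS,
  ∂PRST = RST − PST + PRT − PRS.
The 10×5 boundary matrix has rank 4 and Smith normal form diag(1,1,1,1).

Reading off H_k = ker ∂_k / im ∂_{k+1}:

  H_0: rank C_0 − rank ∂_1 = 5 − 4 = 1, and the invariant factors of ∂_1 are all 1, so H_0 = Z.
  H_1: rank ker ∂_1 − rank ∂_2 = (10 − 4) − 6 = 0, and the invariant factors of ∂_2 are all 1, so H_1 = 0.
  H_2: rank ker ∂_2 − rank ∂_3 = (10 − 6) − 4 = 0, and the invariant factors of ∂_3 are all 1, so H_2 = 0.
  H_3: rank ker ∂_3 − rank ∂_4 = (5 − 4) − 0 = 1, and there is no ∂_4, so H_3 = Z.

As a check, the Euler characteristic is 5 − 10 + 10 − 5 = 0, which agrees with 1 − 0 + 0 − 1 = 0.

Hence the Betti numbers are b_0 = 1, b_1 = 0, b_2 = 0, b_3 = 1.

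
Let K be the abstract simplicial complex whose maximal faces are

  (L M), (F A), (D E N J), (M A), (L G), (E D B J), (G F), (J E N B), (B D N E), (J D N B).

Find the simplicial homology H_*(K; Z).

Take the total order A < B < D < E < F < G < J < L < M < N on the vertex set. Then K (dimension 3) consists of the simplices:

  0-simplices (10): A, B, D, E, F, G, J, L, M, N
  1-simplices (15): AF, AM, BD, BE, BJ, BN, DE, DJ, DN, EJ, EN, FG, GL, JN, LM
  2-simplices (10): BDE, BDJ, BDN, BEJ, BEN, BJN, DEJ, DEN, DJN, EJN
  3-simplices (5): BDEJ, BDEN, BDJN, BEJN, DEJN

Hence C_0 ≅ Z^10, C_1 ≅ Z^15, C_2 ≅ Z^10, C_3 ≅ Z^5.

The boundary map ∂_1: C_1 → C_0 is given by ∂[p,q] = [q] − [p]. For instance
  ∂AF = F − A.
This gives a 10×15 integer matrix of rank 8; reducing to Smith normal form yields diagonal entries (1,1,1,1,1,1,1,1).

The boundary map ∂_2: C_2 → C_1 sends each 2-simplex [p,q,r] to [q,r] − [p,r] + [p,q]. For instance
  ∂BDE = DE − BE + BD,
  ∂BEJ = EJ − BJ + BE.
This gives a 15×10 integer matrix of rank 6; reducing to Smith normal form yields diagonal entries (1,1,1,1,1,1).

∂_3: C_3 → C_2 sends each 3-simplex σ to the alternating sum Σ_i (−1)^i (σ with its i-th vertex removed). For instance
  ∂DEJN = EJN − DJN + DEN − DEJ,
  ∂BDEJ = DEJ − BEJ + BDJ − BDE.
This gives a 10×5 integer matrix of rank 4; reducing to Smith normal form yields diagonal entries (1,1,1,1).

Reading off H_k = ker ∂_k / im ∂_{k+1}:

  H_0: rank C_0 − rank ∂_1 = 10 − 8 = 2, and the invariant factors of ∂_1 are all 1, so H_0 ≅ Z^2.
  H_1: rank ker ∂_1 − rank ∂_2 = (15 − 8) − 6 = 1, and the invariant factors of ∂_2 are all 1, so H_1 ≅ Z.
  H_2: rank ker ∂_2 − rank ∂_3 = (10 − 6) − 4 = 0, and the invariant factors of ∂_3 are all 1, so H_2 ≅ 0.
  H_3: rank ker ∂_3 − rank ∂_4 = (5 − 4) − 0 = 1, and there is no ∂_4, so H_3 ≅ Z.

H_0 = Z^2,  H_1 = Z,  H_2 = 0,  H_3 = Z.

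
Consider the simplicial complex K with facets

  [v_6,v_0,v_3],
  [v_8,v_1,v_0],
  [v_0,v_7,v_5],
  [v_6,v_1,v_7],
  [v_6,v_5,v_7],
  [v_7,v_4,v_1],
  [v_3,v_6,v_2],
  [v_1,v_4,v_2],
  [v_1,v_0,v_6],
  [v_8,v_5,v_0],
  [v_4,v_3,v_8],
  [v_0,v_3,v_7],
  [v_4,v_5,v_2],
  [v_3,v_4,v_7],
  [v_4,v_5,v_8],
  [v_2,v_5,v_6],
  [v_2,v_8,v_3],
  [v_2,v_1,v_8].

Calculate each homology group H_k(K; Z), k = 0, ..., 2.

H_0 = Z,  H_1 = Z × Z/2,  H_2 = 0.

Order the vertices as v_0 < v_1 < v_2 < v_3 < v_4 < v_5 < v_6 < v_7 < v_8. Listing each simplex with vertices in this order, K has dimension 2 with simplices:

  0-simplices (9): [v_0], [v_1], [v_2], [v_3], [v_4], [v_5], [v_6], [v_7], [v_8]
  1-simplices (27): (27 of them)
  2-simplices (18): (18 of them)

Hence C_0 ≅ Z^9, C_1 ≅ Z^27, C_2 ≅ Z^18.

Boundary ∂_1: C_1 → C_0 is given by ∂[p,q] = [q] − [p].
This gives a 9×27 integer matrix of rank 8; reducing to Smith normal form yields diagonal entries (1,1,1,1,1,1,1,1).

The boundary map ∂_2: C_2 → C_1 sends each 2-simplex [p,q,r] to [q,r] − [p,r] + [p,q]. For instance
  ∂[v_2,v_3,v_8] = [v_3,v_8] − [v_2,v_8] + [v_2,v_3],
  ∂[v_0,v_5,v_7] = [v_5,v_7] − [v_0,v_7] + [v_0,v_5].
The 27×18 boundary matrix has rank 18 and Smith normal form diag(1,1,1,1,1,1,1,1,1,1,1,1,1,1,1,1,1,2).

Now H_k = ker ∂_k / im ∂_{k+1}, so:

  H_0: rank C_0 − rank ∂_1 = 9 − 8 = 1, and the invariant factors of ∂_1 are all 1, so H_0 = Z.
  H_1: rank ker ∂_1 − rank ∂_2 = (27 − 8) − 18 = 1, and ∂_2 has invariant factor 2 > 1, so H_1 = Z × Z/2.
  H_2: rank ker ∂_2 − rank ∂_3 = (18 − 18) − 0 = 0, and there is no ∂_3, so H_2 = 0.

As a check, the Euler characteristic is 9 − 27 + 18 = 0, which agrees with 1 − 1 + 0 = 0.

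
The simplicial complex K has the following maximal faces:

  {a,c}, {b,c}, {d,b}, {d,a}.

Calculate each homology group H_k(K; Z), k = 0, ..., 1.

Order the vertices as a < b < c < d. Listing each simplex with vertices in this order, K has dimension 1 with simplices:

  0-simplices (4): a, b, c, d
  1-simplices (4): ac, ad, bc, bd

Hence C_0 ≅ Z^4, C_1 ≅ Z^4.

The boundary map ∂_1: C_1 → C_0 is given by ∂[p,q] = [q] − [p].
The resulting 4×4 matrix has rank 3, and its Smith normal form has invariant factors (1,1,1).

From H_k ≅ ker(∂_k) / im(∂_{k+1}) we obtain:

  H_0: rank C_0 − rank ∂_1 = 4 − 3 = 1, and the invariant factors of ∂_1 are all 1, so H_0 = Z.
  H_1: rank ker ∂_1 − rank ∂_2 = (4 − 3) − 0 = 1, and there is no ∂_2, so H_1 = Z.

As a check, the Euler characteristic is 4 − 4 = 0, which agrees with 1 − 1 = 0.
(K is a triangulation of the circle S^1.)

H_0 = Z,  H_1 = Z.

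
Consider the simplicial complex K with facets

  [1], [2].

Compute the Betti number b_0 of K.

Fix the vertex order 1 < 2 and write every simplex with vertices in increasing order. Then dim K = 0 and the simplices of K are:

  0-simplices (2): [1], [2]

so the chain groups are C_0 ≅ Z^2.

From H_k ≅ ker(∂_k) / im(∂_{k+1}) we obtain:

  H_0: rank C_0 − rank ∂_1 = 2 − 0 = 2, and there is no ∂_1, so H_0 ≅ Z^2.

Hence the Betti numbers are b_0 = 2.

b_0 = 2.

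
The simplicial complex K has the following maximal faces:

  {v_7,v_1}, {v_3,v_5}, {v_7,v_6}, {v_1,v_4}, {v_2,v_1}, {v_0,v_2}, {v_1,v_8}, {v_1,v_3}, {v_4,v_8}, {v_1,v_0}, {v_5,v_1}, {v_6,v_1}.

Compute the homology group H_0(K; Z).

H_0 ≅ Z.

K has 9 vertices, 12 edges.
rank ∂_0 = 0, rank ∂_1 = 8 ⇒ b_0 = 9 − 0 − 8 = 1; all invariant factors of ∂_1 are 1 so no torsion. So H_0 ≅ Z.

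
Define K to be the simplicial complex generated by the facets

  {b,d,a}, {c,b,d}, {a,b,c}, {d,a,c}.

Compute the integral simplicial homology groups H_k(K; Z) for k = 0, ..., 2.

We work with the vertex ordering a < b < c < d. The simplices of K, each written with vertices in increasing order, are:

  0-simplices (4): a, b, c, d
  1-simplices (6): ab, ac, ad, bc, bd, cd
  2-simplices (4): abc, abd, acd, bcd

so the chain groups are C_0 ≅ Z^4, C_1 ≅ Z^6, C_2 ≅ Z^4.

∂_1: C_1 → C_0 is given by ∂[p,q] = [q] − [p].
As a 4×6 matrix over Z this has rank 3, with invariant factors (1,1,1).

The boundary map ∂_2: C_2 → C_1 sends each 2-simplex [p,q,r] to [q,r] − [p,r] + [p,q]. For instance
  ∂abd = bd − ad + ab,
  ∂abc = bc − ac + ab.
As a 6×4 matrix over Z this has rank 3, with invariant factors (1,1,1).

Computing H_k = (kernel of ∂_k) / (image of ∂_{k+1}):

  H_0: rank C_0 − rank ∂_1 = 4 − 3 = 1, and the invariant factors of ∂_1 are all 1, so H_0 ≅ Z.
  H_1: rank ker ∂_1 − rank ∂_2 = (6 − 3) − 3 = 0, and the invariant factors of ∂_2 are all 1, so H_1 ≅ 0.
  H_2: rank ker ∂_2 − rank ∂_3 = (4 − 3) − 0 = 1, and there is no ∂_3, so H_2 ≅ Z.

(K is a triangulation of the 2-sphere S^2.)

H_0 = Z,  H_1 = 0,  H_2 = Z.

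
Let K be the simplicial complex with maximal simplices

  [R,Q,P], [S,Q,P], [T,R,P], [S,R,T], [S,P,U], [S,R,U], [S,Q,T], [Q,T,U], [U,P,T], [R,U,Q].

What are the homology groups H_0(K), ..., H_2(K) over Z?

Order the vertices as P < Q < R < S < T < U. Listing each simplex with vertices in this order, K has dimension 2 with simplices:

  0-simplices (6): P, Q, R, S, T, U
  1-simplices (15): PQ, PR, PS, PT, PU, QR, QS, QT, QU, RS, RT, RU, ST, SU, TU
  2-simplices (10): PQR, PQS, PRT, PSU, PTU, QRU, QST, QTU, RST, RSU

Hence C_0 ≅ Z^6, C_1 ≅ Z^15, C_2 ≅ Z^10.

∂_1: C_1 → C_0 maps an edge to its endpoints' difference, ∂[p,q] = q − p.
This gives a 6×15 integer matrix of rank 5; reducing to Smith normal form yields diagonal entries (1,1,1,1,1).

∂_2: C_2 → C_1 maps a triangle to the signed sum of its edges. For instance
  ∂PQS = QS − PS + PQ,
  ∂PRT = RT − PT + PR.
The resulting 15×10 matrix has rank 10, and its Smith normal form has invariant factors (1,1,1,1,1,1,1,1,1,2).

Reading off H_k = ker ∂_k / im ∂_{k+1}:

  H_0: rank C_0 − rank ∂_1 = 6 − 5 = 1, and the invariant factors of ∂_1 are all 1, so H_0 = Z.
  H_1: rank ker ∂_1 − rank ∂_2 = (15 − 5) − 10 = 0, and ∂_2 has invariant factor 2 > 1, so H_1 = Z/2Z.
  H_2: rank ker ∂_2 − rank ∂_3 = (10 − 10) − 0 = 0, and there is no ∂_3, so H_2 = 0.

H_0 ≅ Z,  H_1 ≅ Z/2Z,  H_2 = 0.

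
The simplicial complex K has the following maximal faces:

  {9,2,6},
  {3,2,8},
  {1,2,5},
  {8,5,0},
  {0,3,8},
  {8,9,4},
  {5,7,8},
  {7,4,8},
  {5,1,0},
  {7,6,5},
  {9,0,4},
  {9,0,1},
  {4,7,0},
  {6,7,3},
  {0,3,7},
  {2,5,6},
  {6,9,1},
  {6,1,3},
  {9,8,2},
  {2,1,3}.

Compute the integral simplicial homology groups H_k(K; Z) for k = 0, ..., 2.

Take the total order 0 < 1 < 2 < 3 < 4 < 5 < 6 < 7 < 8 < 9 on the vertex set. Then K (dimension 2) consists of the simplices:

  0-simplices (10): [0], [1], [2], [3], [4], [5], [6], [7], [8], [9]
  1-simplices (30): (30 of them)
  2-simplices (20): (20 of them)

so the chain groups are C_0 ≅ Z^10, C_1 ≅ Z^30, C_2 ≅ Z^20.

Boundary ∂_1: C_1 → C_0 sends each edge [p,q] (with p < q) to q − p.
This gives a 10×30 integer matrix of rank 9; reducing to Smith normal form yields diagonal entries (1,1,1,1,1,1,1,1,1).

Boundary ∂_2: C_2 → C_1 sends each 2-simplex [p,q,r] to [q,r] − [p,r] + [p,q]. For instance
  ∂[2,3,8] = [3,8] − [2,8] + [2,3],
  ∂[2,5,6] = [5,6] − [2,6] + [2,5].
The resulting 30×20 matrix has rank 20, and its Smith normal form has invariant factors (1,1,1,1,1,1,1,1,1,1,1,1,1,1,1,1,1,1,1,2).

From H_k ≅ ker(∂_k) / im(∂_{k+1}) we obtain:

  H_0: rank C_0 − rank ∂_1 = 10 − 9 = 1, and the invariant factors of ∂_1 are all 1, so H_0 ≅ Z.
  H_1: rank ker ∂_1 − rank ∂_2 = (30 − 9) − 20 = 1, and ∂_2 has invariant factor 2 > 1, so H_1 ≅ Z ⊕ Z/2Z.
  H_2: rank ker ∂_2 − rank ∂_3 = (20 − 20) − 0 = 0, and there is no ∂_3, so H_2 ≅ 0.

As a check, the Euler characteristic is 10 − 30 + 20 = 0, which agrees with 1 − 1 + 0 = 0.

H_0 ≅ Z,  H_1 ≅ Z ⊕ Z/2Z,  H_2 = 0.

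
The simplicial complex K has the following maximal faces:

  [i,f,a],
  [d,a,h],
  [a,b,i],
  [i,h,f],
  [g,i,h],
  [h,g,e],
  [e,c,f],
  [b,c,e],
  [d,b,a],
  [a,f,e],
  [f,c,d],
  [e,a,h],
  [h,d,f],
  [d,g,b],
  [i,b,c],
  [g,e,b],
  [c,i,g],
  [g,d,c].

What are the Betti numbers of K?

Take the total order a < b < c < d < e < f < g < h < i on the vertex set. Then K (dimension 2) consists of the simplices:

  0-simplices (9): a, b, c, d, e, f, g, h, i
  1-simplices (27): ab, ad, ae, af, ah, ai, bc, bd, be, bg, bi, cd, ce, cf, cg, ci, df, dg, dh, ef, eg, eh, fh, fi, gh, gi, hi
  2-simplices (18): abd, abi, adh, aef, aeh, afi, bce, bci, bdg, beg, cdf, cdg, cef, cgi, dfh, egh, fhi, ghi

so the chain groups are C_0 ≅ Z^9, C_1 ≅ Z^27, C_2 ≅ Z^18.

The boundary map ∂_1: C_1 → C_0 maps an edge to its endpoints' difference, ∂[p,q] = q − p. For instance
  ∂bd = d − b.
This gives a 9×27 integer matrix of rank 8; reducing to Smith normal form yields diagonal entries (1,1,1,1,1,1,1,1).

The boundary map ∂_2: C_2 → C_1 acts by ∂[p,q,r] = [q,r] − [p,r] + [p,q]. For instance
  ∂aef = ef − af + ae,
  ∂abd = bd − ad + ab.
As a 27×18 matrix over Z this has rank 18, with invariant factors (1,1,1,1,1,1,1,1,1,1,1,1,1,1,1,1,1,2).

Reading off H_k = ker ∂_k / im ∂_{k+1}:

  H_0: rank C_0 − rank ∂_1 = 9 − 8 = 1, and the invariant factors of ∂_1 are all 1, so H_0 ≅ Z.
  H_1: rank ker ∂_1 − rank ∂_2 = (27 − 8) − 18 = 1, and ∂_2 has invariant factor 2 > 1, so H_1 ≅ Z ⊕ Z/2.
  H_2: rank ker ∂_2 − rank ∂_3 = (18 − 18) − 0 = 0, and there is no ∂_3, so H_2 ≅ 0.

As a check, the Euler characteristic is 9 − 27 + 18 = 0, which agrees with 1 − 1 + 0 = 0.
(K is a triangulation of the Klein bottle.)

Hence the Betti numbers are b_0 = 1, b_1 = 1, b_2 = 0.

b_0 = 1, b_1 = 1, b_2 = 0.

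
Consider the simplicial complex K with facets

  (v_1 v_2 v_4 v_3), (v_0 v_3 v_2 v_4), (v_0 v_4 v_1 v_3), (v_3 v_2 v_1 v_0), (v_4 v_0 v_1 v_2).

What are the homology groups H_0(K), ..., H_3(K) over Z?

H_0 ≅ Z,  H_1 = 0,  H_2 = 0,  H_3 ≅ Z.

Order the vertices as v_0 < v_1 < v_2 < v_3 < v_4. Listing each simplex with vertices in this order, K has dimension 3 with simplices:

  0-simplices (5): [v_0], [v_1], [v_2], [v_3], [v_4]
  1-simplices (10): [v_0,v_1], [v_0,v_2], [v_0,v_3], [v_0,v_4], [v_1,v_2], [v_1,v_3], [v_1,v_4], [v_2,v_3], [v_2,v_4], [v_3,v_4]
  2-simplices (10): [v_0,v_1,v_2], [v_0,v_1,v_3], [v_0,v_1,v_4], [v_0,v_2,v_3], [v_0,v_2,v_4], [v_0,v_3,v_4], [v_1,v_2,v_3], [v_1,v_2,v_4], [v_1,v_3,v_4], [v_2,v_3,v_4]
  3-simplices (5): [v_0,v_1,v_2,v_3], [v_0,v_1,v_2,v_4], [v_0,v_1,v_3,v_4], [v_0,v_2,v_3,v_4], [v_1,v_2,v_3,v_4]

so the chain groups are C_0 ≅ Z^5, C_1 ≅ Z^10, C_2 ≅ Z^10, C_3 ≅ Z^5.

∂_1: C_1 → C_0 maps an edge to its endpoints' difference, ∂[p,q] = q − p. For instance
  ∂[v_2,v_3] = [v_3] − [v_2].
As a 5×10 matrix over Z this has rank 4, with invariant factors (1,1,1,1).

The boundary map ∂_2: C_2 → C_1 maps a triangle to the signed sum of its edges. For instance
  ∂[v_1,v_2,v_3] = [v_2,v_3] − [v_1,v_3] + [v_1,v_2],
  ∂[v_0,v_2,v_4] = [v_2,v_4] − [v_0,v_4] + [v_0,v_2].
As a 10×10 matrix over Z this has rank 6, with invariant factors (1,1,1,1,1,1).

The boundary map ∂_3: C_3 → C_2 sends each 3-simplex σ to the alternating sum Σ_i (−1)^i (σ with its i-th vertex removed). For instance
  ∂[v_0,v_1,v_3,v_4] = [v_1,v_3,v_4] − [v_0,v_3,v_4] + [v_0,v_1,v_4] − [v_0,v_1,v_3],
  ∂[v_0,v_1,v_2,v_3] = [v_1,v_2,v_3] − [v_0,v_2,v_3] + [v_0,v_1,v_3] − [v_0,v_1,v_2].
As a 10×5 matrix over Z this has rank 4, with invariant factors (1,1,1,1).

Reading off H_k = ker ∂_k / im ∂_{k+1}:

  H_0: rank C_0 − rank ∂_1 = 5 − 4 = 1, and the invariant factors of ∂_1 are all 1, so H_0 = Z.
  H_1: rank ker ∂_1 − rank ∂_2 = (10 − 4) − 6 = 0, and the invariant factors of ∂_2 are all 1, so H_1 = 0.
  H_2: rank ker ∂_2 − rank ∂_3 = (10 − 6) − 4 = 0, and the invariant factors of ∂_3 are all 1, so H_2 = 0.
  H_3: rank ker ∂_3 − rank ∂_4 = (5 − 4) − 0 = 1, and there is no ∂_4, so H_3 = Z.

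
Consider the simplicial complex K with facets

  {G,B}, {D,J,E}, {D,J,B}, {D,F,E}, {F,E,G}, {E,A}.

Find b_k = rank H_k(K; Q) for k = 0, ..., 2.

We work with the vertex ordering A < B < D < E < F < G < J. The simplices of K, each written with vertices in increasing order, are:

  0-simplices (7): A, B, D, E, F, G, J
  1-simplices (11): AE, BD, BG, BJ, DE, DF, DJ, EF, EG, EJ, FG
  2-simplices (4): BDJ, DEF, DEJ, EFG

Hence C_0 ≅ Z^7, C_1 ≅ Z^11, C_2 ≅ Z^4.

The boundary map ∂_1: C_1 → C_0 sends each edge [p,q] (with p < q) to q − p. For instance
  ∂BJ = J − B.
The resulting 7×11 matrix has rank 6, and its Smith normal form has invariant factors (1,1,1,1,1,1).

∂_2: C_2 → C_1 maps a triangle to the signed sum of its edges. For instance
  ∂DEJ = EJ − DJ + DE,
  ∂EFG = FG − EG + EF.
The 11×4 boundary matrix has rank 4 and Smith normal form diag(1,1,1,1).

Computing H_k = (kernel of ∂_k) / (image of ∂_{k+1}):

  H_0: rank C_0 − rank ∂_1 = 7 − 6 = 1, and the invariant factors of ∂_1 are all 1, so H_0 = Z.
  H_1: rank ker ∂_1 − rank ∂_2 = (11 − 6) − 4 = 1, and the invariant factors of ∂_2 are all 1, so H_1 = Z.
  H_2: rank ker ∂_2 − rank ∂_3 = (4 − 4) − 0 = 0, and there is no ∂_3, so H_2 = 0.

Hence the Betti numbers are b_0 = 1, b_1 = 1, b_2 = 0.

b_0 = 1, b_1 = 1, b_2 = 0.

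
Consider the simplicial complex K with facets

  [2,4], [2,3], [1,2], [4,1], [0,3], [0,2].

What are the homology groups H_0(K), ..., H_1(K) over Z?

Order the vertices as 0 < 1 < 2 < 3 < 4. Listing each simplex with vertices in this order, K has dimension 1 with simplices:

  0-simplices (5): [0], [1], [2], [3], [4]
  1-simplices (6): [0,2], [0,3], [1,2], [1,4], [2,3], [2,4]

Hence C_0 ≅ Z^5, C_1 ≅ Z^6.

The boundary map ∂_1: C_1 → C_0 sends each edge [p,q] (with p < q) to q − p. For instance
  ∂[2,3] = [3] − [2].
The 5×6 boundary matrix has rank 4 and Smith normal form diag(1,1,1,1).

Computing H_k = (kernel of ∂_k) / (image of ∂_{k+1}):

  H_0: rank C_0 − rank ∂_1 = 5 − 4 = 1, and the invariant factors of ∂_1 are all 1, so H_0 = Z.
  H_1: rank ker ∂_1 − rank ∂_2 = (6 − 4) − 0 = 2, and there is no ∂_2, so H_1 = Z^2.

H_0 = Z,  H_1 = Z^2.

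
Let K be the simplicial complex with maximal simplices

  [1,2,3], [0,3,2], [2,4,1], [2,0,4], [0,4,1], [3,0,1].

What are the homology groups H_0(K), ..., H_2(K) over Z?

Order the vertices as 0 < 1 < 2 < 3 < 4. Listing each simplex with vertices in this order, K has dimension 2 with simplices:

  0-simplices (5): [0], [1], [2], [3], [4]
  1-simplices (9): [0,1], [0,2], [0,3], [0,4], [1,2], [1,3], [1,4], [2,3], [2,4]
  2-simplices (6): [0,1,3], [0,1,4], [0,2,3], [0,2,4], [1,2,3], [1,2,4]

Hence C_0 ≅ Z^5, C_1 ≅ Z^9, C_2 ≅ Z^6.

∂_1: C_1 → C_0 maps an edge to its endpoints' difference, ∂[p,q] = q − p. For instance
  ∂[0,4] = [4] − [0].
The resulting 5×9 matrix has rank 4, and its Smith normal form has invariant factors (1,1,1,1).

Boundary ∂_2: C_2 → C_1 sends each 2-simplex [p,q,r] to [q,r] − [p,r] + [p,q]. For instance
  ∂[1,2,4] = [2,4] − [1,4] + [1,2],
  ∂[1,2,3] = [2,3] − [1,3] + [1,2].
This gives a 9×6 integer matrix of rank 5; reducing to Smith normal form yields diagonal entries (1,1,1,1,1).

Reading off H_k = ker ∂_k / im ∂_{k+1}:

  H_0: rank C_0 − rank ∂_1 = 5 − 4 = 1, and the invariant factors of ∂_1 are all 1, so H_0 ≅ Z.
  H_1: rank ker ∂_1 − rank ∂_2 = (9 − 4) − 5 = 0, and the invariant factors of ∂_2 are all 1, so H_1 ≅ 0.
  H_2: rank ker ∂_2 − rank ∂_3 = (6 − 5) − 0 = 1, and there is no ∂_3, so H_2 ≅ Z.

As a check, the Euler characteristic is 5 − 9 + 6 = 2, which agrees with 1 − 0 + 1 = 2.

H_0 ≅ Z,  H_1 = 0,  H_2 ≅ Z.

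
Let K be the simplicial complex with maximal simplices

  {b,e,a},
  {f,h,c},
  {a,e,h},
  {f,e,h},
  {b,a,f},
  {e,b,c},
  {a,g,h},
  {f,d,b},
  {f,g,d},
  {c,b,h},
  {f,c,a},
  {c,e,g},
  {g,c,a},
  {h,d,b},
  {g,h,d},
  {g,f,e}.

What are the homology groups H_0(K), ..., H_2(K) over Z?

H_0 = Z,  H_1 = Z^2,  H_2 = Z.

Order the vertices as a < b < c < d < e < f < g < h. Listing each simplex with vertices in this order, K has dimension 2 with simplices:

  0-simplices (8): a, b, c, d, e, f, g, h
  1-simplices (24): ab, ac, ae, af, ag, ah, bc, bd, be, bf, bh, ce, cf, cg, ch, df, dg, dh, ef, eg, eh, fg, fh, gh
  2-simplices (16): abe, abf, acf, acg, aeh, agh, bce, bch, bdf, bdh, ceg, cfh, dfg, dgh, efg, efh

Hence C_0 ≅ Z^8, C_1 ≅ Z^24, C_2 ≅ Z^16.

∂_1: C_1 → C_0 maps an edge to its endpoints' difference, ∂[p,q] = q − p. For instance
  ∂cf = f − c.
The 8×24 boundary matrix has rank 7 and Smith normal form diag(1,1,1,1,1,1,1).

∂_2: C_2 → C_1 acts by ∂[p,q,r] = [q,r] − [p,r] + [p,q]. For instance
  ∂bch = ch − bh + bc,
  ∂ceg = eg − cg + ce.
The resulting 24×16 matrix has rank 15, and its Smith normal form has invariant factors (1,1,1,1,1,1,1,1,1,1,1,1,1,1,1).

Computing H_k = (kernel of ∂_k) / (image of ∂_{k+1}):

  H_0: rank C_0 − rank ∂_1 = 8 − 7 = 1, and the invariant factors of ∂_1 are all 1, so H_0 ≅ Z.
  H_1: rank ker ∂_1 − rank ∂_2 = (24 − 7) − 15 = 2, and the invariant factors of ∂_2 are all 1, so H_1 ≅ Z^2.
  H_2: rank ker ∂_2 − rank ∂_3 = (16 − 15) − 0 = 1, and there is no ∂_3, so H_2 ≅ Z.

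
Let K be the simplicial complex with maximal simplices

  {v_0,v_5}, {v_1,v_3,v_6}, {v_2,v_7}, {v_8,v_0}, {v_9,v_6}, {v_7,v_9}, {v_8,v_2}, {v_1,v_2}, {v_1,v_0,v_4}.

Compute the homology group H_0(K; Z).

H_0 = Z.

Fix the vertex order v_0 < v_1 < v_2 < v_3 < v_4 < v_5 < v_6 < v_7 < v_8 < v_9 and write every simplex with vertices in increasing order. Then dim K = 2 and the simplices of K are:

  0-simplices (10): [v_0], [v_1], [v_2], [v_3], [v_4], [v_5], [v_6], [v_7], [v_8], [v_9]
  1-simplices (13): [v_0,v_1], [v_0,v_4], [v_0,v_5], [v_0,v_8], [v_1,v_2], [v_1,v_3], [v_1,v_4], [v_1,v_6], [v_2,v_7], [v_2,v_8], [v_3,v_6], [v_6,v_9], [v_7,v_9]
  2-simplices (2): [v_0,v_1,v_4], [v_1,v_3,v_6]

so the chain groups are C_0 ≅ Z^10, C_1 ≅ Z^13, C_2 ≅ Z^2.

∂_1: C_1 → C_0 is given by ∂[p,q] = [q] − [p]. For instance
  ∂[v_1,v_2] = [v_2] − [v_1].
The resulting 10×13 matrix has rank 9, and its Smith normal form has invariant factors (1,1,1,1,1,1,1,1,1).

Boundary ∂_2: C_2 → C_1 acts by ∂[p,q,r] = [q,r] − [p,r] + [p,q]. For instance
  ∂[v_1,v_3,v_6] = [v_3,v_6] − [v_1,v_6] + [v_1,v_3],
  ∂[v_0,v_1,v_4] = [v_1,v_4] − [v_0,v_4] + [v_0,v_1].
The 13×2 boundary matrix has rank 2 and Smith normal form diag(1,1).

Now H_k = ker ∂_k / im ∂_{k+1}, so:

  H_0: rank C_0 − rank ∂_1 = 10 − 9 = 1, and the invariant factors of ∂_1 are all 1, so H_0 = Z.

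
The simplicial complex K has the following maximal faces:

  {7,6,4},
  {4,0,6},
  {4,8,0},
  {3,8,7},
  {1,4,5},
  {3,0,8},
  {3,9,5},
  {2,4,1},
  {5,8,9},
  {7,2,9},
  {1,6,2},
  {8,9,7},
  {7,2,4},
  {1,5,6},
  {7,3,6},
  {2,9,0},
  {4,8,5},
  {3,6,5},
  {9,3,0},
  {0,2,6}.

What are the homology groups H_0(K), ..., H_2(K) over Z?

Take the total order 0 < 1 < 2 < 3 < 4 < 5 < 6 < 7 < 8 < 9 on the vertex set. Then K (dimension 2) consists of the simplices:

  0-simplices (10): [0], [1], [2], [3], [4], [5], [6], [7], [8], [9]
  1-simplices (30): (30 of them)
  2-simplices (20): (20 of them)

so the chain groups are C_0 ≅ Z^10, C_1 ≅ Z^30, C_2 ≅ Z^20.

Boundary ∂_1: C_1 → C_0 maps an edge to its endpoints' difference, ∂[p,q] = q − p.
The resulting 10×30 matrix has rank 9, and its Smith normal form has invariant factors (1,1,1,1,1,1,1,1,1).

Boundary ∂_2: C_2 → C_1 acts by ∂[p,q,r] = [q,r] − [p,r] + [p,q]. For instance
  ∂[4,6,7] = [6,7] − [4,7] + [4,6],
  ∂[1,5,6] = [5,6] − [1,6] + [1,5].
As a 30×20 matrix over Z this has rank 20, with invariant factors (1,1,1,1,1,1,1,1,1,1,1,1,1,1,1,1,1,1,1,2).

Now H_k = ker ∂_k / im ∂_{k+1}, so:

  H_0: rank C_0 − rank ∂_1 = 10 − 9 = 1, and the invariant factors of ∂_1 are all 1, so H_0 = Z.
  H_1: rank ker ∂_1 − rank ∂_2 = (30 − 9) − 20 = 1, and ∂_2 has invariant factor 2 > 1, so H_1 = Z ⊕ Z/2Z.
  H_2: rank ker ∂_2 − rank ∂_3 = (20 − 20) − 0 = 0, and there is no ∂_3, so H_2 = 0.

As a check, the Euler characteristic is 10 − 30 + 20 = 0, which agrees with 1 − 1 + 0 = 0.
(K is a triangulation of the Klein bottle.)

H_0 = Z,  H_1 = Z ⊕ Z/2Z,  H_2 = 0.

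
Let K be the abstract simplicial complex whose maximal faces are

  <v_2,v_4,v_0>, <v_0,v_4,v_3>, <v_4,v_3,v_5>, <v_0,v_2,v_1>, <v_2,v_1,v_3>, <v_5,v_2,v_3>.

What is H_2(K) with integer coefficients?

H_2 = 0.

Order the vertices as v_0 < v_1 < v_2 < v_3 < v_4 < v_5. Listing each simplex with vertices in this order, K has dimension 2 with simplices:

  0-simplices (6): [v_0], [v_1], [v_2], [v_3], [v_4], [v_5]
  1-simplices (12): [v_0,v_1], [v_0,v_2], [v_0,v_3], [v_0,v_4], [v_1,v_2], [v_1,v_3], [v_2,v_3], [v_2,v_4], [v_2,v_5], [v_3,v_4], [v_3,v_5], [v_4,v_5]
  2-simplices (6): [v_0,v_1,v_2], [v_0,v_2,v_4], [v_0,v_3,v_4], [v_1,v_2,v_3], [v_2,v_3,v_5], [v_3,v_4,v_5]

Hence C_0 ≅ Z^6, C_1 ≅ Z^12, C_2 ≅ Z^6.

∂_1: C_1 → C_0 is given by ∂[p,q] = [q] − [p].
The resulting 6×12 matrix has rank 5, and its Smith normal form has invariant factors (1,1,1,1,1).

∂_2: C_2 → C_1 maps a triangle to the signed sum of its edges. For instance
  ∂[v_0,v_1,v_2] = [v_1,v_2] − [v_0,v_2] + [v_0,v_1],
  ∂[v_3,v_4,v_5] = [v_4,v_5] − [v_3,v_5] + [v_3,v_4].
The 12×6 boundary matrix has rank 6 and Smith normal form diag(1,1,1,1,1,1).

Computing H_k = (kernel of ∂_k) / (image of ∂_{k+1}):

  H_2: rank ker ∂_2 − rank ∂_3 = (6 − 6) − 0 = 0, and there is no ∂_3, so H_2 = 0.

(K is a triangulation of the cylinder S^1 x I.)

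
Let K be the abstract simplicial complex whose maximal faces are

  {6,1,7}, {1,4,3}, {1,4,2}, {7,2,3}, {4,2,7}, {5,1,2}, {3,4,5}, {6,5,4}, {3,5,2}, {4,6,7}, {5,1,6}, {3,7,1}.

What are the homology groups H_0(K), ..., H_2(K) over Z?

H_0 = Z,  H_1 = Z/2,  H_2 = 0.

Take the total order 1 < 2 < 3 < 4 < 5 < 6 < 7 on the vertex set. Then K (dimension 2) consists of the simplices:

  0-simplices (7): [1], [2], [3], [4], [5], [6], [7]
  1-simplices (18): [1,2], [1,3], [1,4], [1,5], [1,6], [1,7], [2,3], [2,4], [2,5], [2,7], [3,4], [3,5], [3,7], [4,5], [4,6], [4,7], [5,6], [6,7]
  2-simplices (12): [1,2,4], [1,2,5], [1,3,4], [1,3,7], [1,5,6], [1,6,7], [2,3,5], [2,3,7], [2,4,7], [3,4,5], [4,5,6], [4,6,7]

so the chain groups are C_0 ≅ Z^7, C_1 ≅ Z^18, C_2 ≅ Z^12.

∂_1: C_1 → C_0 maps an edge to its endpoints' difference, ∂[p,q] = q − p. For instance
  ∂[2,4] = [4] − [2].
As a 7×18 matrix over Z this has rank 6, with invariant factors (1,1,1,1,1,1).

∂_2: C_2 → C_1 acts by ∂[p,q,r] = [q,r] − [p,r] + [p,q]. For instance
  ∂[2,4,7] = [4,7] − [2,7] + [2,4],
  ∂[4,5,6] = [5,6] − [4,6] + [4,5].
The 18×12 boundary matrix has rank 12 and Smith normal form diag(1,1,1,1,1,1,1,1,1,1,1,2).

Reading off H_k = ker ∂_k / im ∂_{k+1}:

  H_0: rank C_0 − rank ∂_1 = 7 − 6 = 1, and the invariant factors of ∂_1 are all 1, so H_0 = Z.
  H_1: rank ker ∂_1 − rank ∂_2 = (18 − 6) − 12 = 0, and ∂_2 has invariant factor 2 > 1, so H_1 = Z/2.
  H_2: rank ker ∂_2 − rank ∂_3 = (12 − 12) − 0 = 0, and there is no ∂_3, so H_2 = 0.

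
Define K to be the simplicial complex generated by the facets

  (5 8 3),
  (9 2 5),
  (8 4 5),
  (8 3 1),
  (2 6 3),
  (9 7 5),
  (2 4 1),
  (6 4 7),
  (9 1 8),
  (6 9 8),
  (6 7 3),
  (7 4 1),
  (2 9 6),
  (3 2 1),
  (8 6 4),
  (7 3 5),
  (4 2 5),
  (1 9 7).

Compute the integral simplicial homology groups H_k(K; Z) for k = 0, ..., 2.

H_0 = Z,  H_1 = Z^2,  H_2 = Z.

Order the vertices as 1 < 2 < 3 < 4 < 5 < 6 < 7 < 8 < 9. Listing each simplex with vertices in this order, K has dimension 2 with simplices:

  0-simplices (9): [1], [2], [3], [4], [5], [6], [7], [8], [9]
  1-simplices (27): (27 of them)
  2-simplices (18): [1,2,3], [1,2,4], [1,3,8], [1,4,7], [1,7,9], [1,8,9], [2,3,6], [2,4,5], [2,5,9], [2,6,9], [3,5,7], [3,5,8], [3,6,7], [4,5,8], [4,6,7], [4,6,8], [5,7,9], [6,8,9]

so the chain groups are C_0 ≅ Z^9, C_1 ≅ Z^27, C_2 ≅ Z^18.

The boundary map ∂_1: C_1 → C_0 is given by ∂[p,q] = [q] − [p]. For instance
  ∂[2,6] = [6] − [2].
The 9×27 boundary matrix has rank 8 and Smith normal form diag(1,1,1,1,1,1,1,1).

The boundary map ∂_2: C_2 → C_1 sends each 2-simplex [p,q,r] to [q,r] − [p,r] + [p,q]. For instance
  ∂[5,7,9] = [7,9] − [5,9] + [5,7],
  ∂[3,6,7] = [6,7] − [3,7] + [3,6].
As a 27×18 matrix over Z this has rank 17, with invariant factors (1,1,1,1,1,1,1,1,1,1,1,1,1,1,1,1,1).

Reading off H_k = ker ∂_k / im ∂_{k+1}:

  H_0: rank C_0 − rank ∂_1 = 9 − 8 = 1, and the invariant factors of ∂_1 are all 1, so H_0 = Z.
  H_1: rank ker ∂_1 − rank ∂_2 = (27 − 8) − 17 = 2, and the invariant factors of ∂_2 are all 1, so H_1 = Z^2.
  H_2: rank ker ∂_2 − rank ∂_3 = (18 − 17) − 0 = 1, and there is no ∂_3, so H_2 = Z.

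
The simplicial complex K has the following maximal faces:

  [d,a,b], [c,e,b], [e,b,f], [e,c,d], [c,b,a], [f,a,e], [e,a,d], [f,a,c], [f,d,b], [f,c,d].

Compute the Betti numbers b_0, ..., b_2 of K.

We work with the vertex ordering a < b < c < d < e < f. The simplices of K, each written with vertices in increasing order, are:

  0-simplices (6): a, b, c, d, e, f
  1-simplices (15): ab, ac, ad, ae, af, bc, bd, be, bf, cd, ce, cf, de, df, ef
  2-simplices (10): abc, abd, acf, ade, aef, bce, bdf, bef, cde, cdf

Hence C_0 ≅ Z^6, C_1 ≅ Z^15, C_2 ≅ Z^10.

Boundary ∂_1: C_1 → C_0 maps an edge to its endpoints' difference, ∂[p,q] = q − p. For instance
  ∂ae = e − a.
The 6×15 boundary matrix has rank 5 and Smith normal form diag(1,1,1,1,1).

∂_2: C_2 → C_1 maps a triangle to the signed sum of its edges. For instance
  ∂abc = bc − ac + ab,
  ∂bef = ef − bf + be.
The 15×10 boundary matrix has rank 10 and Smith normal form diag(1,1,1,1,1,1,1,1,1,2).

Reading off H_k = ker ∂_k / im ∂_{k+1}:

  H_0: rank C_0 − rank ∂_1 = 6 − 5 = 1, and the invariant factors of ∂_1 are all 1, so H_0 = Z.
  H_1: rank ker ∂_1 − rank ∂_2 = (15 − 5) − 10 = 0, and ∂_2 has invariant factor 2 > 1, so H_1 = Z/2Z.
  H_2: rank ker ∂_2 − rank ∂_3 = (10 − 10) − 0 = 0, and there is no ∂_3, so H_2 = 0.

(K is a triangulation of the real projective plane RP^2.)

Hence the Betti numbers are b_0 = 1, b_1 = 0, b_2 = 0.

b_0 = 1, b_1 = 0, b_2 = 0.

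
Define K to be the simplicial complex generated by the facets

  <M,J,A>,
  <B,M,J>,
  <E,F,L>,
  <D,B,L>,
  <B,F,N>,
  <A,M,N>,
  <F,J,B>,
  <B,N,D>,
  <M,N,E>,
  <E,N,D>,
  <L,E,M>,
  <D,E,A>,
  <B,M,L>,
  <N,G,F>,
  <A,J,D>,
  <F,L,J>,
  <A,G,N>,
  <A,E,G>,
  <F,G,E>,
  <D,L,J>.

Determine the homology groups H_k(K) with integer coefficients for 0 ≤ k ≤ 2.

H_0 ≅ Z,  H_1 ≅ Z ⊕ Z/2Z,  H_2 = 0.

Order the vertices as A < B < D < E < F < G < J < L < M < N. Listing each simplex with vertices in this order, K has dimension 2 with simplices:

  0-simplices (10): A, B, D, E, F, G, J, L, M, N
  1-simplices (30): AD, AE, AG, AJ, AM, AN, BD, BF, BJ, BL, BM, BN, DE, DJ, DL, DN, EF, EG, EL, EM, EN, FG, FJ, FL, FN, GN, JL, JM, LM, MN
  2-simplices (20): ADE, ADJ, AEG, AGN, AJM, AMN, BDL, BDN, BFJ, BFN, BJM, BLM, DEN, DJL, EFG, EFL, ELM, EMN, FGN, FJL

Hence C_0 ≅ Z^10, C_1 ≅ Z^30, C_2 ≅ Z^20.

The boundary map ∂_1: C_1 → C_0 maps an edge to its endpoints' difference, ∂[p,q] = q − p. For instance
  ∂BM = M − B.
The 10×30 boundary matrix has rank 9 and Smith normal form diag(1,1,1,1,1,1,1,1,1).

The boundary map ∂_2: C_2 → C_1 sends each 2-simplex [p,q,r] to [q,r] − [p,r] + [p,q]. For instance
  ∂ADE = DE − AE + AD,
  ∂AJM = JM − AM + AJ.
The 30×20 boundary matrix has rank 20 and Smith normal form diag(1,1,1,1,1,1,1,1,1,1,1,1,1,1,1,1,1,1,1,2).

Now H_k = ker ∂_k / im ∂_{k+1}, so:

  H_0: rank C_0 − rank ∂_1 = 10 − 9 = 1, and the invariant factors of ∂_1 are all 1, so H_0 ≅ Z.
  H_1: rank ker ∂_1 − rank ∂_2 = (30 − 9) − 20 = 1, and ∂_2 has invariant factor 2 > 1, so H_1 ≅ Z ⊕ Z/2Z.
  H_2: rank ker ∂_2 − rank ∂_3 = (20 − 20) − 0 = 0, and there is no ∂_3, so H_2 ≅ 0.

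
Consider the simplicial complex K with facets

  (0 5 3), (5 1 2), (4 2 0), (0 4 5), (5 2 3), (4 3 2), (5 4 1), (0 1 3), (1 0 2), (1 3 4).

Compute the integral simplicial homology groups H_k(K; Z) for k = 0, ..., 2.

H_0 ≅ Z,  H_1 ≅ Z/2Z,  H_2 = 0.

Order the vertices as 0 < 1 < 2 < 3 < 4 < 5. Listing each simplex with vertices in this order, K has dimension 2 with simplices:

  0-simplices (6): [0], [1], [2], [3], [4], [5]
  1-simplices (15): [0,1], [0,2], [0,3], [0,4], [0,5], [1,2], [1,3], [1,4], [1,5], [2,3], [2,4], [2,5], [3,4], [3,5], [4,5]
  2-simplices (10): [0,1,2], [0,1,3], [0,2,4], [0,3,5], [0,4,5], [1,2,5], [1,3,4], [1,4,5], [2,3,4], [2,3,5]

giving chain groups C_0 ≅ Z^6, C_1 ≅ Z^15, C_2 ≅ Z^10.

Boundary ∂_1: C_1 → C_0 maps an edge to its endpoints' difference, ∂[p,q] = q − p. For instance
  ∂[1,4] = [4] − [1].
This gives a 6×15 integer matrix of rank 5; reducing to Smith normal form yields diagonal entries (1,1,1,1,1).

∂_2: C_2 → C_1 maps a triangle to the signed sum of its edges. For instance
  ∂[1,4,5] = [4,5] − [1,5] + [1,4],
  ∂[2,3,4] = [3,4] − [2,4] + [2,3].
The resulting 15×10 matrix has rank 10, and its Smith normal form has invariant factors (1,1,1,1,1,1,1,1,1,2).

Computing H_k = (kernel of ∂_k) / (image of ∂_{k+1}):

  H_0: rank C_0 − rank ∂_1 = 6 − 5 = 1, and the invariant factors of ∂_1 are all 1, so H_0 = Z.
  H_1: rank ker ∂_1 − rank ∂_2 = (15 − 5) − 10 = 0, and ∂_2 has invariant factor 2 > 1, so H_1 = Z/2Z.
  H_2: rank ker ∂_2 − rank ∂_3 = (10 − 10) − 0 = 0, and there is no ∂_3, so H_2 = 0.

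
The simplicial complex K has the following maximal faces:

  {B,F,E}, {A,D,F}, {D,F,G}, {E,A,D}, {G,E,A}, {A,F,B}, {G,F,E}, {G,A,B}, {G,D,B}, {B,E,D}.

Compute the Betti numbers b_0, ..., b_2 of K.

b_0 = 1, b_1 = 0, b_2 = 0.

Order the vertices as A < B < D < E < F < G. Listing each simplex with vertices in this order, K has dimension 2 with simplices:

  0-simplices (6): A, B, D, E, F, G
  1-simplices (15): AB, AD, AE, AF, AG, BD, BE, BF, BG, DE, DF, DG, EF, EG, FG
  2-simplices (10): ABF, ABG, ADE, ADF, AEG, BDE, BDG, BEF, DFG, EFG

Hence C_0 ≅ Z^6, C_1 ≅ Z^15, C_2 ≅ Z^10.

The boundary map ∂_1: C_1 → C_0 sends each edge [p,q] (with p < q) to q − p. For instance
  ∂BG = G − B.
The resulting 6×15 matrix has rank 5, and its Smith normal form has invariant factors (1,1,1,1,1).

Boundary ∂_2: C_2 → C_1 maps a triangle to the signed sum of its edges. For instance
  ∂ABF = BF − AF + AB,
  ∂EFG = FG − EG + EF.
The 15×10 boundary matrix has rank 10 and Smith normal form diag(1,1,1,1,1,1,1,1,1,2).

Now H_k = ker ∂_k / im ∂_{k+1}, so:

  H_0: rank C_0 − rank ∂_1 = 6 − 5 = 1, and the invariant factors of ∂_1 are all 1, so H_0 = Z.
  H_1: rank ker ∂_1 − rank ∂_2 = (15 − 5) − 10 = 0, and ∂_2 has invariant factor 2 > 1, so H_1 = Z/2Z.
  H_2: rank ker ∂_2 − rank ∂_3 = (10 − 10) − 0 = 0, and there is no ∂_3, so H_2 = 0.

Hence the Betti numbers are b_0 = 1, b_1 = 0, b_2 = 0.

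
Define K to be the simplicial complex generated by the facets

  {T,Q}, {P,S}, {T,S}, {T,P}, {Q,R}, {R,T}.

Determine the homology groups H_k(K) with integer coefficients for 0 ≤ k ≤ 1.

K has 5 vertices, 6 edges.
rank ∂_0 = 0, rank ∂_1 = 4 ⇒ b_0 = 5 − 0 − 4 = 1; all invariant factors of ∂_1 are 1 so no torsion. So H_0 ≅ Z.
rank ∂_1 = 4, rank ∂_2 = 0 ⇒ b_1 = 6 − 4 − 0 = 2. So H_1 ≅ Z^2.

H_0 = Z,  H_1 = Z^2.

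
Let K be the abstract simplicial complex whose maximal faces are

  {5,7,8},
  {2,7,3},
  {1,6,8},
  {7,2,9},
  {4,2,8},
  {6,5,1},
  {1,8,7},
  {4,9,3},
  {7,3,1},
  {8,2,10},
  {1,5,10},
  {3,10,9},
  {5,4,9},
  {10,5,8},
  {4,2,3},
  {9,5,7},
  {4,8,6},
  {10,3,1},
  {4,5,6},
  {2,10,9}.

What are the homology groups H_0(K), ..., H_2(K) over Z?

H_0 = Z,  H_1 = Z ⊕ Z_2,  H_2 = 0.

We work with the vertex ordering 1 < 2 < 3 < 4 < 5 < 6 < 7 < 8 < 9 < 10. The simplices of K, each written with vertices in increasing order, are:

  0-simplices (10): [1], [2], [3], [4], [5], [6], [7], [8], [9], [10]
  1-simplices (30): (30 of them)
  2-simplices (20): (20 of them)

so the chain groups are C_0 ≅ Z^10, C_1 ≅ Z^30, C_2 ≅ Z^20.

Boundary ∂_1: C_1 → C_0 is given by ∂[p,q] = [q] − [p]. For instance
  ∂[3,7] = [7] − [3].
This gives a 10×30 integer matrix of rank 9; reducing to Smith normal form yields diagonal entries (1,1,1,1,1,1,1,1,1).

The boundary map ∂_2: C_2 → C_1 sends each 2-simplex [p,q,r] to [q,r] − [p,r] + [p,q]. For instance
  ∂[1,5,6] = [5,6] − [1,6] + [1,5],
  ∂[5,7,9] = [7,9] − [5,9] + [5,7].
The 30×20 boundary matrix has rank 20 and Smith normal form diag(1,1,1,1,1,1,1,1,1,1,1,1,1,1,1,1,1,1,1,2).

Computing H_k = (kernel of ∂_k) / (image of ∂_{k+1}):

  H_0: rank C_0 − rank ∂_1 = 10 − 9 = 1, and the invariant factors of ∂_1 are all 1, so H_0 ≅ Z.
  H_1: rank ker ∂_1 − rank ∂_2 = (30 − 9) − 20 = 1, and ∂_2 has invariant factor 2 > 1, so H_1 ≅ Z ⊕ Z_2.
  H_2: rank ker ∂_2 − rank ∂_3 = (20 − 20) − 0 = 0, and there is no ∂_3, so H_2 ≅ 0.

As a check, the Euler characteristic is 10 − 30 + 20 = 0, which agrees with 1 − 1 + 0 = 0.
(K is a triangulation of the Klein bottle.)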